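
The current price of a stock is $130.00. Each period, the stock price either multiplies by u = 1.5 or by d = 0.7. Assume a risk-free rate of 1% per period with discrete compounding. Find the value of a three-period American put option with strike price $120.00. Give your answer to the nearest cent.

$27.60

Risk-neutral probability p = (1 + 0.01 − 0.7)/(1.5 − 0.7) = 0.3100/0.8000 = 0.3875
Terminal stock prices: S_uuu = 438.8, S_uud = 204.8, S_udd = 95.55, S_ddd = 44.59
Terminal payoffs (K − S): max(-318.8, 0) = 0, max(-84.75, 0) = 0, max(24.45, 0) = 24.45, max(75.41, 0) = 75.41
Node uu (S = 292.5): continuation = 1/1.01·[0.3875·0.0000 + 0.6125·0.0000] = 0.0000; exercise value = 0.0000 ≤ continuation, so V_uu = 0.0000
Node ud (S = 136.5): continuation = 1/1.01·[0.3875·0.0000 + 0.6125·24.4500] = 14.8274; exercise value = 0.0000 ≤ continuation, so V_ud = 14.8274
Node dd (S = 63.7): continuation = 1/1.01·[0.3875·24.4500 + 0.6125·75.4100] = 55.1119; exercise value = 56.3000 > continuation, so V_dd = 56.3000 (exercise)
Node u (S = 195): continuation = 1/1.01·[0.3875·0.0000 + 0.6125·14.8274] = 8.9918; exercise value = 0.0000 ≤ continuation, so V_u = 8.9918
Node d (S = 91): continuation = 1/1.01·[0.3875·14.8274 + 0.6125·56.3000] = 39.8310; exercise value = 29.0000 ≤ continuation, so V_d = 39.8310
Node 0 (S = 130): continuation = 1/1.01·[0.3875·8.9918 + 0.6125·39.8310] = 27.6048; exercise value = 0.0000 ≤ continuation, so V_0 = 27.6048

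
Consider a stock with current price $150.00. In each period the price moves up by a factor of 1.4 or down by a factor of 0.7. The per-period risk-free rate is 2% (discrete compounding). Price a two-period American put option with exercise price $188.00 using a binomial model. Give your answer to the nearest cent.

Risk-neutral probability p = (1 + 0.02 − 0.7)/(1.4 − 0.7) = 0.3200/0.7000 = 0.4571
Terminal stock prices: S_uu = 294, S_ud = 147, S_dd = 73.5
Terminal payoffs (K − S): max(-106, 0) = 0, max(41, 0) = 41, max(114.5, 0) = 114.5
Node u (S = 210): continuation = 1/1.02·[0.4571·0.0000 + 0.5429·41.0000] = 21.8207; exercise value = 0.0000 ≤ continuation, so V_u = 21.8207
Node d (S = 105): continuation = 1/1.02·[0.4571·41.0000 + 0.5429·114.5000] = 79.3137; exercise value = 83.0000 > continuation, so V_d = 83.0000 (exercise)
Node 0 (S = 150): continuation = 1/1.02·[0.4571·21.8207 + 0.5429·83.0000] = 53.9533; exercise value = 38.0000 ≤ continuation, so V_0 = 53.9533

$53.95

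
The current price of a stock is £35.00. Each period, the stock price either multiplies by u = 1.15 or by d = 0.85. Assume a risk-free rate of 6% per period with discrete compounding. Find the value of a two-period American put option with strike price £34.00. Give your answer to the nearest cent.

Risk-neutral probability p = (1 + 0.06 − 0.85)/(1.15 − 0.85) = 0.2100/0.3000 = 0.7000
Terminal stock prices: S_uu = 46.29, S_ud = 34.21, S_dd = 25.29
Terminal payoffs (K − S): max(-12.29, 0) = 0, max(-0.2125, 0) = 0, max(8.713, 0) = 8.713
Node u (S = 40.25): continuation = 1/1.06·[0.7000·0.0000 + 0.3000·0.0000] = 0.0000; exercise value = 0.0000 ≤ continuation, so V_u = 0.0000
Node d (S = 29.75): continuation = 1/1.06·[0.7000·0.0000 + 0.3000·8.7125] = 2.4658; exercise value = 4.2500 > continuation, so V_d = 4.2500 (exercise)
Node 0 (S = 35): continuation = 1/1.06·[0.7000·0.0000 + 0.3000·4.2500] = 1.2028; exercise value = 0.0000 ≤ continuation, so V_0 = 1.2028

£1.20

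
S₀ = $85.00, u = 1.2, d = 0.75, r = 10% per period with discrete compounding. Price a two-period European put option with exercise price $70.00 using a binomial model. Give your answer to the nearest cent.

Risk-neutral probability p = (1 + 0.1 − 0.75)/(1.2 − 0.75) = 0.3500/0.4500 = 0.7778
Terminal stock prices: S_uu = 122.4, S_ud = 76.5, S_dd = 47.81
Terminal payoffs (K − S): max(-52.4, 0) = 0, max(-6.5, 0) = 0, max(22.19, 0) = 22.19
Node u (S = 102): V_u = 1/1.1·[0.7778·0.0000 + 0.2222·0.0000] = 0.0000
Node d (S = 63.75): V_d = 1/1.1·[0.7778·0.0000 + 0.2222·22.1875] = 4.4823
Node 0 (S = 85): V_0 = 1/1.1·[0.7778·0.0000 + 0.2222·4.4823] = 0.9055

$0.91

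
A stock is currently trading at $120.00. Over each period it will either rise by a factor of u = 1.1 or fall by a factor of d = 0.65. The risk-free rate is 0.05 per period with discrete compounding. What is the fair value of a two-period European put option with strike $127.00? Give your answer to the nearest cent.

Risk-neutral probability p = (1 + 0.05 − 0.65)/(1.1 − 0.65) = 0.4000/0.4500 = 0.8889
Terminal stock prices: S_uu = 145.2, S_ud = 85.8, S_dd = 50.7
Terminal payoffs (K − S): max(-18.2, 0) = 0, max(41.2, 0) = 41.2, max(76.3, 0) = 76.3
Node u (S = 132): V_u = 1/1.05·[0.8889·0.0000 + 0.1111·41.2000] = 4.3598
Node d (S = 78): V_d = 1/1.05·[0.8889·41.2000 + 0.1111·76.3000] = 42.9524
Node 0 (S = 120): V_0 = 1/1.05·[0.8889·4.3598 + 0.1111·42.9524] = 8.2361

$8.24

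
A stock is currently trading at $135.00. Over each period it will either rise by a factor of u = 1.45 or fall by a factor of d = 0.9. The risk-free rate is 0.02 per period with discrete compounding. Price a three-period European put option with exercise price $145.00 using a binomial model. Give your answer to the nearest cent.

$20.98

Risk-neutral probability p = (1 + 0.02 − 0.9)/(1.45 − 0.9) = 0.1200/0.5500 = 0.2182
Terminal stock prices: S_uuu = 411.6, S_uud = 255.5, S_udd = 158.6, S_ddd = 98.42
Terminal payoffs (K − S): max(-266.6, 0) = 0, max(-110.5, 0) = 0, max(-13.56, 0) = 0, max(46.58, 0) = 46.58
Node uu (S = 283.8): V_uu = 1/1.02·[0.2182·0.0000 + 0.7818·0.0000] = 0.0000
Node ud (S = 176.2): V_ud = 1/1.02·[0.2182·0.0000 + 0.7818·0.0000] = 0.0000
Node dd (S = 109.4): V_dd = 1/1.02·[0.2182·0.0000 + 0.7818·46.5850] = 35.7069
Node u (S = 195.8): V_u = 1/1.02·[0.2182·0.0000 + 0.7818·0.0000] = 0.0000
Node d (S = 121.5): V_d = 1/1.02·[0.2182·0.0000 + 0.7818·35.7069] = 27.3689
Node 0 (S = 135): V_0 = 1/1.02·[0.2182·0.0000 + 0.7818·27.3689] = 20.9779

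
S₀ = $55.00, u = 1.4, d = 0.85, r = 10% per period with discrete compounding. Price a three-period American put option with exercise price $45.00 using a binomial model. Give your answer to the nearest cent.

Risk-neutral probability p = (1 + 0.1 − 0.85)/(1.4 − 0.85) = 0.2500/0.5500 = 0.4545
Terminal stock prices: S_uuu = 150.9, S_uud = 91.63, S_udd = 55.63, S_ddd = 33.78
Terminal payoffs (K − S): max(-105.9, 0) = 0, max(-46.63, 0) = 0, max(-10.63, 0) = 0, max(11.22, 0) = 11.22
Node uu (S = 107.8): continuation = 1/1.1·[0.4545·0.0000 + 0.5455·0.0000] = 0.0000; exercise value = 0.0000 ≤ continuation, so V_uu = 0.0000
Node ud (S = 65.45): continuation = 1/1.1·[0.4545·0.0000 + 0.5455·0.0000] = 0.0000; exercise value = 0.0000 ≤ continuation, so V_ud = 0.0000
Node dd (S = 39.74): continuation = 1/1.1·[0.4545·0.0000 + 0.5455·11.2231] = 5.5652; exercise value = 5.2625 ≤ continuation, so V_dd = 5.5652
Node u (S = 77): continuation = 1/1.1·[0.4545·0.0000 + 0.5455·0.0000] = 0.0000; exercise value = 0.0000 ≤ continuation, so V_u = 0.0000
Node d (S = 46.75): continuation = 1/1.1·[0.4545·0.0000 + 0.5455·5.5652] = 2.7596; exercise value = 0.0000 ≤ continuation, so V_d = 2.7596
Node 0 (S = 55): continuation = 1/1.1·[0.4545·0.0000 + 0.5455·2.7596] = 1.3684; exercise value = 0.0000 ≤ continuation, so V_0 = 1.3684

$1.37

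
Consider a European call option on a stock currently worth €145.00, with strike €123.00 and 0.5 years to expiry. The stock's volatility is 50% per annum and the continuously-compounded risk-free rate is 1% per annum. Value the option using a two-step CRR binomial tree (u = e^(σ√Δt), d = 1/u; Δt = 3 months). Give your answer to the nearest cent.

€33.44

CRR parameters: u = e^(σ√Δt) = e^(0.5·√0.25) = 1.2840, d = 1/u = 0.7788
Per-period rate: rΔt = 0.01·0.25 = 0.0025, so R = e^0.0025 = 1.0025
Risk-neutral probability p = (e^0.0025 − 0.7788)/(1.2840 − 0.7788) = 0.2237/0.5052 = 0.4428
Terminal stock prices: S_uu = 239.1, S_ud = 145, S_dd = 87.95
Terminal payoffs (S − K): max(116.1, 0) = 116.1, max(22, 0) = 22, max(-35.05, 0) = 0
Node u (S = 186.2): V_u = e^(−0.0025)·[0.4428·116.0646 + 0.5572·22.0000] = 63.4908
Node d (S = 112.9): V_d = e^(−0.0025)·[0.4428·22.0000 + 0.5572·0.0000] = 9.7168
Node 0 (S = 145): V_0 = e^(−0.0025)·[0.4428·63.4908 + 0.5572·9.7168] = 33.4430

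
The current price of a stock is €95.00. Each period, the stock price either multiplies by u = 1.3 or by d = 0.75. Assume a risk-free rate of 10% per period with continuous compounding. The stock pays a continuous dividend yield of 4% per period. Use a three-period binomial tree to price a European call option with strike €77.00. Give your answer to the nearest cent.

€31.21

Per-period risk-free factor R = e^0.1 = 1.1052; dividend-adjusted growth = e^(0.1−0.04) = 1.0618.
Risk-neutral probability p = (1.0618 − 0.75)/(1.3 − 0.75) = 0.3118/0.5500 = 0.5670
Terminal stock prices: S_uuu = 208.7, S_uud = 120.4, S_udd = 69.47, S_ddd = 40.08
Terminal payoffs (S − K): max(131.7, 0) = 131.7, max(43.41, 0) = 43.41, max(-7.531, 0) = 0, max(-36.92, 0) = 0
Node uu (S = 160.6): V_uu = e^(−0.1)·[0.5670·131.7150 + 0.4330·43.4125] = 84.5823
Node ud (S = 92.62): V_ud = e^(−0.1)·[0.5670·43.4125 + 0.4330·0.0000] = 22.2715
Node dd (S = 53.44): V_dd = e^(−0.1)·[0.5670·0.0000 + 0.4330·0.0000] = 0.0000
Node u (S = 123.5): V_u = e^(−0.1)·[0.5670·84.5823 + 0.4330·22.2715] = 52.1188
Node d (S = 71.25): V_d = e^(−0.1)·[0.5670·22.2715 + 0.4330·0.0000] = 11.4257
Node 0 (S = 95): V_0 = e^(−0.1)·[0.5670·52.1188 + 0.4330·11.4257] = 31.2148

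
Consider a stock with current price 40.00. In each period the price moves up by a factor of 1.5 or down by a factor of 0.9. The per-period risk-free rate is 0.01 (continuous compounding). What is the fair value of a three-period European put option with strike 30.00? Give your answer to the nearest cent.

0.44

Risk-neutral probability p = (e^0.01 − 0.9)/(1.5 − 0.9) = 0.1101/0.6000 = 0.1834
Terminal stock prices: S_uuu = 135, S_uud = 81, S_udd = 48.6, S_ddd = 29.16
Terminal payoffs (K − S): max(-105, 0) = 0, max(-51, 0) = 0, max(-18.6, 0) = 0, max(0.84, 0) = 0.84
Node uu (S = 90): V_uu = e^(−0.01)·[0.1834·0.0000 + 0.8166·0.0000] = 0.0000
Node ud (S = 54): V_ud = e^(−0.01)·[0.1834·0.0000 + 0.8166·0.0000] = 0.0000
Node dd (S = 32.4): V_dd = e^(−0.01)·[0.1834·0.0000 + 0.8166·0.8400] = 0.6791
Node u (S = 60): V_u = e^(−0.01)·[0.1834·0.0000 + 0.8166·0.0000] = 0.0000
Node d (S = 36): V_d = e^(−0.01)·[0.1834·0.0000 + 0.8166·0.6791] = 0.5490
Node 0 (S = 40): V_0 = e^(−0.01)·[0.1834·0.0000 + 0.8166·0.5490] = 0.4439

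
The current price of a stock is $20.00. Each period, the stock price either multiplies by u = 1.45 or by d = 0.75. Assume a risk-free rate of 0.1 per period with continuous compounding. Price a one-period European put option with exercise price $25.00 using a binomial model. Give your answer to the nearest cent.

Risk-neutral probability p = (e^0.1 − 0.75)/(1.45 − 0.75) = 0.3552/0.7000 = 0.5074
Terminal stock prices: S_u = 29, S_d = 15
Terminal payoffs (K − S): max(-4, 0) = 0, max(10, 0) = 10
Node 0 (S = 20): V_0 = e^(−0.1)·[0.5074·0.0000 + 0.4926·10.0000] = 4.4573

$4.46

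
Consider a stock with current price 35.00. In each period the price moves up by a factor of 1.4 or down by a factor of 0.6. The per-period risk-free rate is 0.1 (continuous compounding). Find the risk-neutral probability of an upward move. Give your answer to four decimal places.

Risk-neutral probability p = (e^0.1 − 0.6)/(1.4 − 0.6) = 0.5052/0.8000 = 0.6315

p = 0.6315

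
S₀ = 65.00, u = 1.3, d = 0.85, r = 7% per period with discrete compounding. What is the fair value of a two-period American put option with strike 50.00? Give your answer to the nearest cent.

Risk-neutral probability p = (1 + 0.07 − 0.85)/(1.3 − 0.85) = 0.2200/0.4500 = 0.4889
Terminal stock prices: S_uu = 109.9, S_ud = 71.83, S_dd = 46.96
Terminal payoffs (K − S): max(-59.85, 0) = 0, max(-21.83, 0) = 0, max(3.038, 0) = 3.038
Node u (S = 84.5): continuation = 1/1.07·[0.4889·0.0000 + 0.5111·0.0000] = 0.0000; exercise value = 0.0000 ≤ continuation, so V_u = 0.0000
Node d (S = 55.25): continuation = 1/1.07·[0.4889·0.0000 + 0.5111·3.0375] = 1.4509; exercise value = 0.0000 ≤ continuation, so V_d = 1.4509
Node 0 (S = 65): continuation = 1/1.07·[0.4889·0.0000 + 0.5111·1.4509] = 0.6931; exercise value = 0.0000 ≤ continuation, so V_0 = 0.6931

0.69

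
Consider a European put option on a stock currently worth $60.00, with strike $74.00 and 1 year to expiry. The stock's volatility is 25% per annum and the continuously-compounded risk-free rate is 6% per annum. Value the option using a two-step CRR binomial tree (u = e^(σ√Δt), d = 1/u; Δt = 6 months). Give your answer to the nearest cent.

$12.85

CRR parameters: u = e^(σ√Δt) = e^(0.25·√0.5) = 1.1934, d = 1/u = 0.8380
Per-period rate: rΔt = 0.06·0.5 = 0.03, so R = e^0.03 = 1.0305
Risk-neutral probability p = (e^0.03 − 0.8380)/(1.1934 − 0.8380) = 0.1925/0.3554 = 0.5416
Terminal stock prices: S_uu = 85.45, S_ud = 60, S_dd = 42.13
Terminal payoffs (K − S): max(-11.45, 0) = 0, max(14, 0) = 14, max(31.87, 0) = 31.87
Node u (S = 71.6): V_u = e^(−0.03)·[0.5416·0.0000 + 0.4584·14.0000] = 6.2278
Node d (S = 50.28): V_d = e^(−0.03)·[0.5416·14.0000 + 0.4584·31.8687] = 21.5350
Node 0 (S = 60): V_0 = e^(−0.03)·[0.5416·6.2278 + 0.4584·21.5350] = 12.8530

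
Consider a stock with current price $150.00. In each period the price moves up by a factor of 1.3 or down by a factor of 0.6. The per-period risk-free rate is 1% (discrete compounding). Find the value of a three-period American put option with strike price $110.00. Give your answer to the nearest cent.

$17.19

Risk-neutral probability p = (1 + 0.01 − 0.6)/(1.3 − 0.6) = 0.4100/0.7000 = 0.5857
Terminal stock prices: S_uuu = 329.6, S_uud = 152.1, S_udd = 70.2, S_ddd = 32.4
Terminal payoffs (K − S): max(-219.6, 0) = 0, max(-42.1, 0) = 0, max(39.8, 0) = 39.8, max(77.6, 0) = 77.6
Node uu (S = 253.5): continuation = 1/1.01·[0.5857·0.0000 + 0.4143·0.0000] = 0.0000; exercise value = 0.0000 ≤ continuation, so V_uu = 0.0000
Node ud (S = 117): continuation = 1/1.01·[0.5857·0.0000 + 0.4143·39.8000] = 16.3253; exercise value = 0.0000 ≤ continuation, so V_ud = 16.3253
Node dd (S = 54): continuation = 1/1.01·[0.5857·39.8000 + 0.4143·77.6000] = 54.9109; exercise value = 56.0000 > continuation, so V_dd = 56.0000 (exercise)
Node u (S = 195): continuation = 1/1.01·[0.5857·0.0000 + 0.4143·16.3253] = 6.6964; exercise value = 0.0000 ≤ continuation, so V_u = 6.6964
Node d (S = 90): continuation = 1/1.01·[0.5857·16.3253 + 0.4143·56.0000] = 32.4376; exercise value = 20.0000 ≤ continuation, so V_d = 32.4376
Node 0 (S = 150): continuation = 1/1.01·[0.5857·6.6964 + 0.4143·32.4376] = 17.1887; exercise value = 0.0000 ≤ continuation, so V_0 = 17.1887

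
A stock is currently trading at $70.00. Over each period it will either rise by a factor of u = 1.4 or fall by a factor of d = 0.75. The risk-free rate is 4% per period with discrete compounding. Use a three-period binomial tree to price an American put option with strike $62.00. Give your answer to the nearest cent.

Risk-neutral probability p = (1 + 0.04 − 0.75)/(1.4 − 0.75) = 0.2900/0.6500 = 0.4462
Terminal stock prices: S_uuu = 192.1, S_uud = 102.9, S_udd = 55.12, S_ddd = 29.53
Terminal payoffs (K − S): max(-130.1, 0) = 0, max(-40.9, 0) = 0, max(6.875, 0) = 6.875, max(32.47, 0) = 32.47
Node uu (S = 137.2): continuation = 1/1.04·[0.4462·0.0000 + 0.5538·0.0000] = 0.0000; exercise value = 0.0000 ≤ continuation, so V_uu = 0.0000
Node ud (S = 73.5): continuation = 1/1.04·[0.4462·0.0000 + 0.5538·6.8750] = 3.6612; exercise value = 0.0000 ≤ continuation, so V_ud = 3.6612
Node dd (S = 39.38): continuation = 1/1.04·[0.4462·6.8750 + 0.5538·32.4688] = 20.2404; exercise value = 22.6250 > continuation, so V_dd = 22.6250 (exercise)
Node u (S = 98): continuation = 1/1.04·[0.4462·0.0000 + 0.5538·3.6612] = 1.9498; exercise value = 0.0000 ≤ continuation, so V_u = 1.9498
Node d (S = 52.5): continuation = 1/1.04·[0.4462·3.6612 + 0.5538·22.6250] = 13.6195; exercise value = 9.5000 ≤ continuation, so V_d = 13.6195
Node 0 (S = 70): continuation = 1/1.04·[0.4462·1.9498 + 0.5538·13.6195] = 8.0894; exercise value = 0.0000 ≤ continuation, so V_0 = 8.0894

$8.09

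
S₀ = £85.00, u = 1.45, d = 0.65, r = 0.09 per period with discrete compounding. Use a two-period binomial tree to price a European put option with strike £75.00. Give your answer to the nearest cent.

Risk-neutral probability p = (1 + 0.09 − 0.65)/(1.45 − 0.65) = 0.4400/0.8000 = 0.5500
Terminal stock prices: S_uu = 178.7, S_ud = 80.11, S_dd = 35.91
Terminal payoffs (K − S): max(-103.7, 0) = 0, max(-5.112, 0) = 0, max(39.09, 0) = 39.09
Node u (S = 123.2): V_u = 1/1.09·[0.5500·0.0000 + 0.4500·0.0000] = 0.0000
Node d (S = 55.25): V_d = 1/1.09·[0.5500·0.0000 + 0.4500·39.0875] = 16.1370
Node 0 (S = 85): V_0 = 1/1.09·[0.5500·0.0000 + 0.4500·16.1370] = 6.6621

£6.66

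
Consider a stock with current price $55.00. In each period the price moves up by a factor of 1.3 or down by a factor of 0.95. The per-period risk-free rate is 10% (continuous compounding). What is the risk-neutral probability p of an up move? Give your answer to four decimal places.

Risk-neutral probability p = (e^0.1 − 0.95)/(1.3 − 0.95) = 0.1552/0.3500 = 0.4433

p = 0.4433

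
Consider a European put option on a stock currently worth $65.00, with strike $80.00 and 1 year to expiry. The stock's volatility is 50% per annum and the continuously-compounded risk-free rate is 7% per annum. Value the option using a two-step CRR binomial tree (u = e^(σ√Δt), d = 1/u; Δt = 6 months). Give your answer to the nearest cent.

$19.90

CRR parameters: u = e^(σ√Δt) = e^(0.5·√0.5) = 1.4241, d = 1/u = 0.7022
Per-period rate: rΔt = 0.07·0.5 = 0.035, so R = e^0.035 = 1.0356
Risk-neutral probability p = (e^0.035 − 0.7022)/(1.4241 − 0.7022) = 0.3334/0.7219 = 0.4619
Terminal stock prices: S_uu = 131.8, S_ud = 65, S_dd = 32.05
Terminal payoffs (K − S): max(-51.83, 0) = 0, max(15, 0) = 15, max(47.95, 0) = 47.95
Node u (S = 92.57): V_u = e^(−0.035)·[0.4619·0.0000 + 0.5381·15.0000] = 7.7945
Node d (S = 45.64): V_d = e^(−0.035)·[0.4619·15.0000 + 0.5381·47.9505] = 31.6062
Node 0 (S = 65): V_0 = e^(−0.035)·[0.4619·7.7945 + 0.5381·31.6062] = 19.8997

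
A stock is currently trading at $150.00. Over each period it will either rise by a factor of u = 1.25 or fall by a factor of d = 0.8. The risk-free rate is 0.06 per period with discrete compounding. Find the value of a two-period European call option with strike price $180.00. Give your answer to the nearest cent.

$16.16

Risk-neutral probability p = (1 + 0.06 − 0.8)/(1.25 − 0.8) = 0.2600/0.4500 = 0.5778
Terminal stock prices: S_uu = 234.4, S_ud = 150, S_dd = 96
Terminal payoffs (S − K): max(54.38, 0) = 54.38, max(-30, 0) = 0, max(-84, 0) = 0
Node u (S = 187.5): V_u = 1/1.06·[0.5778·54.3750 + 0.4222·0.0000] = 29.6384
Node d (S = 120): V_d = 1/1.06·[0.5778·0.0000 + 0.4222·0.0000] = 0.0000
Node 0 (S = 150): V_0 = 1/1.06·[0.5778·29.6384 + 0.4222·0.0000] = 16.1551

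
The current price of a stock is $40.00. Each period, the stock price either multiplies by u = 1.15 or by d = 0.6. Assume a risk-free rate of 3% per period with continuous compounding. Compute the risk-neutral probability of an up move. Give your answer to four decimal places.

Risk-neutral probability p = (e^0.03 − 0.6)/(1.15 − 0.6) = 0.4305/0.5500 = 0.7826

p = 0.7826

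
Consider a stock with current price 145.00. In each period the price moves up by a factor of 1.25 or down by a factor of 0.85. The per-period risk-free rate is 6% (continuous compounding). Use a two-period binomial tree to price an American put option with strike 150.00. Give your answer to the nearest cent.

11.85

Risk-neutral probability p = (e^0.06 − 0.85)/(1.25 − 0.85) = 0.2118/0.4000 = 0.5296
Terminal stock prices: S_uu = 226.6, S_ud = 154.1, S_dd = 104.8
Terminal payoffs (K − S): max(-76.56, 0) = 0, max(-4.062, 0) = 0, max(45.24, 0) = 45.24
Node u (S = 181.2): continuation = e^(−0.06)·[0.5296·0.0000 + 0.4704·0.0000] = 0.0000; exercise value = 0.0000 ≤ continuation, so V_u = 0.0000
Node d (S = 123.2): continuation = e^(−0.06)·[0.5296·0.0000 + 0.4704·45.2375] = 20.0409; exercise value = 26.7500 > continuation, so V_d = 26.7500 (exercise)
Node 0 (S = 145): continuation = e^(−0.06)·[0.5296·0.0000 + 0.4704·26.7500] = 11.8506; exercise value = 5.0000 ≤ continuation, so V_0 = 11.8506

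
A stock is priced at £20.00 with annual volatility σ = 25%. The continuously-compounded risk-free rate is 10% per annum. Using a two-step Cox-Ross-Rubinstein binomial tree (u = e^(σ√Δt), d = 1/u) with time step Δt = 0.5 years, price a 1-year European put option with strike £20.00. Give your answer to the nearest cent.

£0.86

CRR parameters: u = e^(σ√Δt) = e^(0.25·√0.5) = 1.1934, d = 1/u = 0.8380
Per-period rate: rΔt = 0.1·0.5 = 0.05, so R = e^0.05 = 1.0513
Risk-neutral probability p = (e^0.05 − 0.8380)/(1.1934 − 0.8380) = 0.2133/0.3554 = 0.6002
Terminal stock prices: S_uu = 28.48, S_ud = 20, S_dd = 14.04
Terminal payoffs (K − S): max(-8.482, 0) = 0, max(0, 0) = 0, max(5.956, 0) = 5.956
Node u (S = 23.87): V_u = e^(−0.05)·[0.6002·0.0000 + 0.3998·0.0000] = 0.0000
Node d (S = 16.76): V_d = e^(−0.05)·[0.6002·0.0000 + 0.3998·5.9562] = 2.2653
Node 0 (S = 20): V_0 = e^(−0.05)·[0.6002·0.0000 + 0.3998·2.2653] = 0.8615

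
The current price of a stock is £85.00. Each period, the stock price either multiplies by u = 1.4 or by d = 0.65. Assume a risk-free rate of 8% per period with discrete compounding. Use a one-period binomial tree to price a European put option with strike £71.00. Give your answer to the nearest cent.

£6.22

Risk-neutral probability p = (1 + 0.08 − 0.65)/(1.4 − 0.65) = 0.4300/0.7500 = 0.5733
Terminal stock prices: S_u = 119, S_d = 55.25
Terminal payoffs (K − S): max(-48, 0) = 0, max(15.75, 0) = 15.75
Node 0 (S = 85): V_0 = 1/1.08·[0.5733·0.0000 + 0.4267·15.7500] = 6.2222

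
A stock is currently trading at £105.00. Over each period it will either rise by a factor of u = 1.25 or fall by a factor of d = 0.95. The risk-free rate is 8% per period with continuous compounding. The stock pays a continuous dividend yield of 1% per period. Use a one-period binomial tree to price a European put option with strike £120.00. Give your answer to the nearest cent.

£11.06

Per-period risk-free factor R = e^0.08 = 1.0833; dividend-adjusted growth = e^(0.08−0.01) = 1.0725.
Risk-neutral probability p = (1.0725 − 0.95)/(1.25 − 0.95) = 0.1225/0.3000 = 0.4084
Terminal stock prices: S_u = 131.2, S_d = 99.75
Terminal payoffs (K − S): max(-11.25, 0) = 0, max(20.25, 0) = 20.25
Node 0 (S = 105): V_0 = e^(−0.08)·[0.4084·0.0000 + 0.5916·20.2500] = 11.0596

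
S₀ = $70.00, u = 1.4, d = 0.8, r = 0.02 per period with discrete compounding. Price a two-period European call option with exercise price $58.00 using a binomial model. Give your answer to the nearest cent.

Risk-neutral probability p = (1 + 0.02 − 0.8)/(1.4 − 0.8) = 0.2200/0.6000 = 0.3667
Terminal stock prices: S_uu = 137.2, S_ud = 78.4, S_dd = 44.8
Terminal payoffs (S − K): max(79.2, 0) = 79.2, max(20.4, 0) = 20.4, max(-13.2, 0) = 0
Node u (S = 98): V_u = 1/1.02·[0.3667·79.2000 + 0.6333·20.4000] = 41.1373
Node d (S = 56): V_d = 1/1.02·[0.3667·20.4000 + 0.6333·0.0000] = 7.3333
Node 0 (S = 70): V_0 = 1/1.02·[0.3667·41.1373 + 0.6333·7.3333] = 19.3413

$19.34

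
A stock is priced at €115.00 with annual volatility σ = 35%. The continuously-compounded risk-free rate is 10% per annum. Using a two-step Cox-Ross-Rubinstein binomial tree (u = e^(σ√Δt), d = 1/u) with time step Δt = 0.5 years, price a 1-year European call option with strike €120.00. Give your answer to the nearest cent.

CRR parameters: u = e^(σ√Δt) = e^(0.35·√0.5) = 1.2808, d = 1/u = 0.7808
Per-period rate: rΔt = 0.1·0.5 = 0.05, so R = e^0.05 = 1.0513
Risk-neutral probability p = (e^0.05 − 0.7808)/(1.2808 − 0.7808) = 0.2705/0.5000 = 0.5410
Terminal stock prices: S_uu = 188.7, S_ud = 115, S_dd = 70.1
Terminal payoffs (S − K): max(68.65, 0) = 68.65, max(-5, 0) = 0, max(-49.9, 0) = 0
Node u (S = 147.3): V_u = e^(−0.05)·[0.5410·68.6525 + 0.4590·0.0000] = 35.3280
Node d (S = 89.79): V_d = e^(−0.05)·[0.5410·0.0000 + 0.4590·0.0000] = 0.0000
Node 0 (S = 115): V_0 = e^(−0.05)·[0.5410·35.3280 + 0.4590·0.0000] = 18.1795

€18.18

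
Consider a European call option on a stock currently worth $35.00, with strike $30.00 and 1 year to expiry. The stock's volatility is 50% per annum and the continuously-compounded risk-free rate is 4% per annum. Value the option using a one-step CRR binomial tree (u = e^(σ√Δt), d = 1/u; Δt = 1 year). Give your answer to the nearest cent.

CRR parameters: u = e^(σ√Δt) = e^(0.5·√1) = 1.6487, d = 1/u = 0.6065
Per-period rate: rΔt = 0.04·1 = 0.04, so R = e^0.04 = 1.0408
Risk-neutral probability p = (e^0.04 − 0.6065)/(1.6487 − 0.6065) = 0.4343/1.0422 = 0.4167
Terminal stock prices: S_u = 57.71, S_d = 21.23
Terminal payoffs (S − K): max(27.71, 0) = 27.71, max(-8.771, 0) = 0
Node 0 (S = 35): V_0 = e^(−0.04)·[0.4167·27.7052 + 0.5833·0.0000] = 11.0921

$11.09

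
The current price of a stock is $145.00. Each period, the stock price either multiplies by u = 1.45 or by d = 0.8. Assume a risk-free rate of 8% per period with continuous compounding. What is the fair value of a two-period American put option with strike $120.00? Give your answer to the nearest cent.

$7.38

Risk-neutral probability p = (e^0.08 − 0.8)/(1.45 − 0.8) = 0.2833/0.6500 = 0.4358
Terminal stock prices: S_uu = 304.9, S_ud = 168.2, S_dd = 92.8
Terminal payoffs (K − S): max(-184.9, 0) = 0, max(-48.2, 0) = 0, max(27.2, 0) = 27.2
Node u (S = 210.2): continuation = e^(−0.08)·[0.4358·0.0000 + 0.5642·0.0000] = 0.0000; exercise value = 0.0000 ≤ continuation, so V_u = 0.0000
Node d (S = 116): continuation = e^(−0.08)·[0.4358·0.0000 + 0.5642·27.2000] = 14.1657; exercise value = 4.0000 ≤ continuation, so V_d = 14.1657
Node 0 (S = 145): continuation = e^(−0.08)·[0.4358·0.0000 + 0.5642·14.1657] = 7.3775; exercise value = 0.0000 ≤ continuation, so V_0 = 7.3775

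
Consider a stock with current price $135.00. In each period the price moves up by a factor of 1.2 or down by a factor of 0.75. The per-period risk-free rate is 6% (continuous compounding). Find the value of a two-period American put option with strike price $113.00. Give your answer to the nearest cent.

Risk-neutral probability p = (e^0.06 − 0.75)/(1.2 − 0.75) = 0.3118/0.4500 = 0.6930
Terminal stock prices: S_uu = 194.4, S_ud = 121.5, S_dd = 75.94
Terminal payoffs (K − S): max(-81.4, 0) = 0, max(-8.5, 0) = 0, max(37.06, 0) = 37.06
Node u (S = 162): continuation = e^(−0.06)·[0.6930·0.0000 + 0.3070·0.0000] = 0.0000; exercise value = 0.0000 ≤ continuation, so V_u = 0.0000
Node d (S = 101.2): continuation = e^(−0.06)·[0.6930·0.0000 + 0.3070·37.0625] = 10.7166; exercise value = 11.7500 > continuation, so V_d = 11.7500 (exercise)
Node 0 (S = 135): continuation = e^(−0.06)·[0.6930·0.0000 + 0.3070·11.7500] = 3.3975; exercise value = 0.0000 ≤ continuation, so V_0 = 3.3975

$3.40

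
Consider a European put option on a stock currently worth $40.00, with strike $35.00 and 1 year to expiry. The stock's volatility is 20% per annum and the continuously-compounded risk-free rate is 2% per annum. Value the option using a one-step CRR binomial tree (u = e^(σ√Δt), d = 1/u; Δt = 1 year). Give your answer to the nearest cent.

CRR parameters: u = e^(σ√Δt) = e^(0.2·√1) = 1.2214, d = 1/u = 0.8187
Per-period rate: rΔt = 0.02·1 = 0.02, so R = e^0.02 = 1.0202
Risk-neutral probability p = (e^0.02 − 0.8187)/(1.2214 − 0.8187) = 0.2015/0.4027 = 0.5003
Terminal stock prices: S_u = 48.86, S_d = 32.75
Terminal payoffs (K − S): max(-13.86, 0) = 0, max(2.251, 0) = 2.251
Node 0 (S = 40): V_0 = e^(−0.02)·[0.5003·0.0000 + 0.4997·2.2508] = 1.1024

$1.10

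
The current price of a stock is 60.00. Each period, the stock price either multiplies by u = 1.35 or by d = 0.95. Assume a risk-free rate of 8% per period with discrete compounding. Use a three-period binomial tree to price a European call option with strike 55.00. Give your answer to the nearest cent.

Risk-neutral probability p = (1 + 0.08 − 0.95)/(1.35 − 0.95) = 0.1300/0.4000 = 0.3250
Terminal stock prices: S_uuu = 147.6, S_uud = 103.9, S_udd = 73.1, S_ddd = 51.44
Terminal payoffs (S − K): max(92.62, 0) = 92.62, max(48.88, 0) = 48.88, max(18.1, 0) = 18.1, max(-3.558, 0) = 0
Node uu (S = 109.4): V_uu = 1/1.08·[0.3250·92.6225 + 0.6750·48.8825] = 58.4241
Node ud (S = 76.95): V_ud = 1/1.08·[0.3250·48.8825 + 0.6750·18.1025] = 26.0241
Node dd (S = 54.15): V_dd = 1/1.08·[0.3250·18.1025 + 0.6750·0.0000] = 5.4475
Node u (S = 81): V_u = 1/1.08·[0.3250·58.4241 + 0.6750·26.0241] = 33.8464
Node d (S = 57): V_d = 1/1.08·[0.3250·26.0241 + 0.6750·5.4475] = 11.2360
Node 0 (S = 60): V_0 = 1/1.08·[0.3250·33.8464 + 0.6750·11.2360] = 17.2078

17.21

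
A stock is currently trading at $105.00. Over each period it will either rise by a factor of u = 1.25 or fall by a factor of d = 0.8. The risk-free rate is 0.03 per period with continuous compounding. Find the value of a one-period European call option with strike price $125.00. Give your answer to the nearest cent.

$3.11

Risk-neutral probability p = (e^0.03 − 0.8)/(1.25 − 0.8) = 0.2305/0.4500 = 0.5121
Terminal stock prices: S_u = 131.2, S_d = 84
Terminal payoffs (S − K): max(6.25, 0) = 6.25, max(-41, 0) = 0
Node 0 (S = 105): V_0 = e^(−0.03)·[0.5121·6.2500 + 0.4879·0.0000] = 3.1062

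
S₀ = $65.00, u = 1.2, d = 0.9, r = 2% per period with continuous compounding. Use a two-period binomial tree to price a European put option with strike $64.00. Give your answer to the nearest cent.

$3.92

Risk-neutral probability p = (e^0.02 − 0.9)/(1.2 − 0.9) = 0.1202/0.3000 = 0.4007
Terminal stock prices: S_uu = 93.6, S_ud = 70.2, S_dd = 52.65
Terminal payoffs (K − S): max(-29.6, 0) = 0, max(-6.2, 0) = 0, max(11.35, 0) = 11.35
Node u (S = 78): V_u = e^(−0.02)·[0.4007·0.0000 + 0.5993·0.0000] = 0.0000
Node d (S = 58.5): V_d = e^(−0.02)·[0.4007·0.0000 + 0.5993·11.3500] = 6.6677
Node 0 (S = 65): V_0 = e^(−0.02)·[0.4007·0.0000 + 0.5993·6.6677] = 3.9170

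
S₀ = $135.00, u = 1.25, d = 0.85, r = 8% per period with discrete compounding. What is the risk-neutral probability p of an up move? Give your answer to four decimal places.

p = 0.5750

Risk-neutral probability p = (1 + 0.08 − 0.85)/(1.25 − 0.85) = 0.2300/0.4000 = 0.5750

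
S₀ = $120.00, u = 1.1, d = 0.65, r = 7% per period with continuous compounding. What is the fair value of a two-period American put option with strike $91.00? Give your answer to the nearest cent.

$1.00

Risk-neutral probability p = (e^0.07 − 0.65)/(1.1 − 0.65) = 0.4225/0.4500 = 0.9389
Terminal stock prices: S_uu = 145.2, S_ud = 85.8, S_dd = 50.7
Terminal payoffs (K − S): max(-54.2, 0) = 0, max(5.2, 0) = 5.2, max(40.3, 0) = 40.3
Node u (S = 132): continuation = e^(−0.07)·[0.9389·0.0000 + 0.0611·5.2000] = 0.2962; exercise value = 0.0000 ≤ continuation, so V_u = 0.2962
Node d (S = 78): continuation = e^(−0.07)·[0.9389·5.2000 + 0.0611·40.3000] = 6.8478; exercise value = 13.0000 > continuation, so V_d = 13.0000 (exercise)
Node 0 (S = 120): continuation = e^(−0.07)·[0.9389·0.2962 + 0.0611·13.0000] = 0.9998; exercise value = 0.0000 ≤ continuation, so V_0 = 0.9998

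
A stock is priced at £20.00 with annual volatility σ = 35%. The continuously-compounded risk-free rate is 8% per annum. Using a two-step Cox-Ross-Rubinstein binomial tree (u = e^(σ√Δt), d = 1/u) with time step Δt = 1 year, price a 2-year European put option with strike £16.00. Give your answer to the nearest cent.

CRR parameters: u = e^(σ√Δt) = e^(0.35·√1) = 1.4191, d = 1/u = 0.7047
Per-period rate: rΔt = 0.08·1 = 0.08, so R = e^0.08 = 1.0833
Risk-neutral probability p = (e^0.08 − 0.7047)/(1.4191 − 0.7047) = 0.3786/0.7144 = 0.5300
Terminal stock prices: S_uu = 40.28, S_ud = 20, S_dd = 9.932
Terminal payoffs (K − S): max(-24.28, 0) = 0, max(-4, 0) = 0, max(6.068, 0) = 6.068
Node u (S = 28.38): V_u = e^(−0.08)·[0.5300·0.0000 + 0.4700·0.0000] = 0.0000
Node d (S = 14.09): V_d = e^(−0.08)·[0.5300·0.0000 + 0.4700·6.0683] = 2.6330
Node 0 (S = 20): V_0 = e^(−0.08)·[0.5300·0.0000 + 0.4700·2.6330] = 1.1424

£1.14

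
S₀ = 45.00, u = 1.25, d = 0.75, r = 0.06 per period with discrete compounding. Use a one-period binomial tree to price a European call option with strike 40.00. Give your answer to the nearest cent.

Risk-neutral probability p = (1 + 0.06 − 0.75)/(1.25 − 0.75) = 0.3100/0.5000 = 0.6200
Terminal stock prices: S_u = 56.25, S_d = 33.75
Terminal payoffs (S − K): max(16.25, 0) = 16.25, max(-6.25, 0) = 0
Node 0 (S = 45): V_0 = 1/1.06·[0.6200·16.2500 + 0.3800·0.0000] = 9.5047

9.50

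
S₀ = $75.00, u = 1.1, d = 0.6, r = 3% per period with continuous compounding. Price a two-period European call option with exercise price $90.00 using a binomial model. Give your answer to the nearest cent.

$0.52

Risk-neutral probability p = (e^0.03 − 0.6)/(1.1 − 0.6) = 0.4305/0.5000 = 0.8609
Terminal stock prices: S_uu = 90.75, S_ud = 49.5, S_dd = 27
Terminal payoffs (S − K): max(0.75, 0) = 0.75, max(-40.5, 0) = 0, max(-63, 0) = 0
Node u (S = 82.5): V_u = e^(−0.03)·[0.8609·0.7500 + 0.1391·0.0000] = 0.6266
Node d (S = 45): V_d = e^(−0.03)·[0.8609·0.0000 + 0.1391·0.0000] = 0.0000
Node 0 (S = 75): V_0 = e^(−0.03)·[0.8609·0.6266 + 0.1391·0.0000] = 0.5235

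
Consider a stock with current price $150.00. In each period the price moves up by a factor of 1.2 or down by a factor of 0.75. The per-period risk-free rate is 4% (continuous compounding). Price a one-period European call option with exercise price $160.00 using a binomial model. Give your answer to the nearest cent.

$12.42

Risk-neutral probability p = (e^0.04 − 0.75)/(1.2 − 0.75) = 0.2908/0.4500 = 0.6462
Terminal stock prices: S_u = 180, S_d = 112.5
Terminal payoffs (S − K): max(20, 0) = 20, max(-47.5, 0) = 0
Node 0 (S = 150): V_0 = e^(−0.04)·[0.6462·20.0000 + 0.3538·0.0000] = 12.4181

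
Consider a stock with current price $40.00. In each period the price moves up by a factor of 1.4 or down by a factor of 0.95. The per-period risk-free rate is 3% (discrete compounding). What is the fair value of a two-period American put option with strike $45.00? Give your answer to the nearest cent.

Risk-neutral probability p = (1 + 0.03 − 0.95)/(1.4 − 0.95) = 0.0800/0.4500 = 0.1778
Terminal stock prices: S_uu = 78.4, S_ud = 53.2, S_dd = 36.1
Terminal payoffs (K − S): max(-33.4, 0) = 0, max(-8.2, 0) = 0, max(8.9, 0) = 8.9
Node u (S = 56): continuation = 1/1.03·[0.1778·0.0000 + 0.8222·0.0000] = 0.0000; exercise value = 0.0000 ≤ continuation, so V_u = 0.0000
Node d (S = 38): continuation = 1/1.03·[0.1778·0.0000 + 0.8222·8.9000] = 7.1046; exercise value = 7.0000 ≤ continuation, so V_d = 7.1046
Node 0 (S = 40): continuation = 1/1.03·[0.1778·0.0000 + 0.8222·7.1046] = 5.6714; exercise value = 5.0000 ≤ continuation, so V_0 = 5.6714

$5.67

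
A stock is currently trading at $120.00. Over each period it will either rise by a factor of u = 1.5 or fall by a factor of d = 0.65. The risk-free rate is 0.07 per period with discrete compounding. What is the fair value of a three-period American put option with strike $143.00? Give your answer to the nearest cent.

Risk-neutral probability p = (1 + 0.07 − 0.65)/(1.5 − 0.65) = 0.4200/0.8500 = 0.4941
Terminal stock prices: S_uuu = 405, S_uud = 175.5, S_udd = 76.05, S_ddd = 32.95
Terminal payoffs (K − S): max(-262, 0) = 0, max(-32.5, 0) = 0, max(66.95, 0) = 66.95, max(110, 0) = 110
Node uu (S = 270): continuation = 1/1.07·[0.4941·0.0000 + 0.5059·0.0000] = 0.0000; exercise value = 0.0000 ≤ continuation, so V_uu = 0.0000
Node ud (S = 117): continuation = 1/1.07·[0.4941·0.0000 + 0.5059·66.9500] = 31.6531; exercise value = 26.0000 ≤ continuation, so V_ud = 31.6531
Node dd (S = 50.7): continuation = 1/1.07·[0.4941·66.9500 + 0.5059·110.0450] = 82.9449; exercise value = 92.3000 > continuation, so V_dd = 92.3000 (exercise)
Node u (S = 180): continuation = 1/1.07·[0.4941·0.0000 + 0.5059·31.6531] = 14.9652; exercise value = 0.0000 ≤ continuation, so V_u = 14.9652
Node d (S = 78): continuation = 1/1.07·[0.4941·31.6531 + 0.5059·92.3000] = 58.2554; exercise value = 65.0000 > continuation, so V_d = 65.0000 (exercise)
Node 0 (S = 120): continuation = 1/1.07·[0.4941·14.9652 + 0.5059·65.0000] = 37.6420; exercise value = 23.0000 ≤ continuation, so V_0 = 37.6420

$37.64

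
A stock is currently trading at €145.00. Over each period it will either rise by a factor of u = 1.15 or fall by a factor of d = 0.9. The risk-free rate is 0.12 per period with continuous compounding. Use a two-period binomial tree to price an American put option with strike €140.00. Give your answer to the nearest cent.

€0.76

Risk-neutral probability p = (e^0.12 − 0.9)/(1.15 − 0.9) = 0.2275/0.2500 = 0.9100
Terminal stock prices: S_uu = 191.8, S_ud = 150.1, S_dd = 117.5
Terminal payoffs (K − S): max(-51.76, 0) = 0, max(-10.08, 0) = 0, max(22.55, 0) = 22.55
Node u (S = 166.8): continuation = e^(−0.12)·[0.9100·0.0000 + 0.0900·0.0000] = 0.0000; exercise value = 0.0000 ≤ continuation, so V_u = 0.0000
Node d (S = 130.5): continuation = e^(−0.12)·[0.9100·0.0000 + 0.0900·22.5500] = 1.8003; exercise value = 9.5000 > continuation, so V_d = 9.5000 (exercise)
Node 0 (S = 145): continuation = e^(−0.12)·[0.9100·0.0000 + 0.0900·9.5000] = 0.7584; exercise value = 0.0000 ≤ continuation, so V_0 = 0.7584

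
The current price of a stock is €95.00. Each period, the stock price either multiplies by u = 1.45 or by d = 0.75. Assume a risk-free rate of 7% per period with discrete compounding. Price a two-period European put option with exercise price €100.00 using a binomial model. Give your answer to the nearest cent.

Risk-neutral probability p = (1 + 0.07 − 0.75)/(1.45 − 0.75) = 0.3200/0.7000 = 0.4571
Terminal stock prices: S_uu = 199.7, S_ud = 103.3, S_dd = 53.44
Terminal payoffs (K − S): max(-99.74, 0) = 0, max(-3.312, 0) = 0, max(46.56, 0) = 46.56
Node u (S = 137.8): V_u = 1/1.07·[0.4571·0.0000 + 0.5429·0.0000] = 0.0000
Node d (S = 71.25): V_d = 1/1.07·[0.4571·0.0000 + 0.5429·46.5625] = 23.6232
Node 0 (S = 95): V_0 = 1/1.07·[0.4571·0.0000 + 0.5429·23.6232] = 11.9850

€11.99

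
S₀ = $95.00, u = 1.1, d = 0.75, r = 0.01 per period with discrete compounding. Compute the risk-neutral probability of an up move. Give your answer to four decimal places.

Risk-neutral probability p = (1 + 0.01 − 0.75)/(1.1 − 0.75) = 0.2600/0.3500 = 0.7429

p = 0.7429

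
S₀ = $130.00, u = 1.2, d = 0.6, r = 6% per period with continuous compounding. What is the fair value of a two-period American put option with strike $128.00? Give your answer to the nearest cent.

Risk-neutral probability p = (e^0.06 − 0.6)/(1.2 − 0.6) = 0.4618/0.6000 = 0.7697
Terminal stock prices: S_uu = 187.2, S_ud = 93.6, S_dd = 46.8
Terminal payoffs (K − S): max(-59.2, 0) = 0, max(34.4, 0) = 34.4, max(81.2, 0) = 81.2
Node u (S = 156): continuation = e^(−0.06)·[0.7697·0.0000 + 0.2303·34.4000] = 7.4601; exercise value = 0.0000 ≤ continuation, so V_u = 7.4601
Node d (S = 78): continuation = e^(−0.06)·[0.7697·34.4000 + 0.2303·81.2000] = 42.5459; exercise value = 50.0000 > continuation, so V_d = 50.0000 (exercise)
Node 0 (S = 130): continuation = e^(−0.06)·[0.7697·7.4601 + 0.2303·50.0000] = 16.2509; exercise value = 0.0000 ≤ continuation, so V_0 = 16.2509

$16.25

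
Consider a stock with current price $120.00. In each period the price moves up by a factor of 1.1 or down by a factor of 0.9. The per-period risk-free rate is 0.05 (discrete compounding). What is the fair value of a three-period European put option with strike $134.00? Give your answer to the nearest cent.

$5.13

Risk-neutral probability p = (1 + 0.05 − 0.9)/(1.1 − 0.9) = 0.1500/0.2000 = 0.7500
Terminal stock prices: S_uuu = 159.7, S_uud = 130.7, S_udd = 106.9, S_ddd = 87.48
Terminal payoffs (K − S): max(-25.72, 0) = 0, max(3.32, 0) = 3.32, max(27.08, 0) = 27.08, max(46.52, 0) = 46.52
Node uu (S = 145.2): V_uu = 1/1.05·[0.7500·0.0000 + 0.2500·3.3200] = 0.7905
Node ud (S = 118.8): V_ud = 1/1.05·[0.7500·3.3200 + 0.2500·27.0800] = 8.8190
Node dd (S = 97.2): V_dd = 1/1.05·[0.7500·27.0800 + 0.2500·46.5200] = 30.4190
Node u (S = 132): V_u = 1/1.05·[0.7500·0.7905 + 0.2500·8.8190] = 2.6644
Node d (S = 108): V_d = 1/1.05·[0.7500·8.8190 + 0.2500·30.4190] = 13.5420
Node 0 (S = 120): V_0 = 1/1.05·[0.7500·2.6644 + 0.2500·13.5420] = 5.1274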